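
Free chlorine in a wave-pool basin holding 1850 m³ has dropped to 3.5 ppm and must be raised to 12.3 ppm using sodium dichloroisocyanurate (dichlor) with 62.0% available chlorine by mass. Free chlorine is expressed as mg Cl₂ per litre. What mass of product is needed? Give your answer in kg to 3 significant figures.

26.3 kg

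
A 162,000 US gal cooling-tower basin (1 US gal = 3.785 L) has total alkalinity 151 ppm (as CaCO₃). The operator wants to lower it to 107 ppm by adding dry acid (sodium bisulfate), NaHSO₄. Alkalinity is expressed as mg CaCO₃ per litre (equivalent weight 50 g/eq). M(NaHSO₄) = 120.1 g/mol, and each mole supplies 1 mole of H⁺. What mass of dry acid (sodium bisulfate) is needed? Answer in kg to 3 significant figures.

64.8 kg

Volume: 162,000 US gal × 3.785 L/gal = 613,170 L.
Alkalinity to neutralize: (151 − 107) = 44 mg/L as CaCO₃ × 613,170 L = 26,980 g as CaCO₃.
Equivalents of H⁺ required: 26,980 ÷ 50 g/eq = 539.6 eq = 539.6 mol NaHSO₄.
Mass of NaHSO₄: 539.6 × 120.1 = 64,800 g.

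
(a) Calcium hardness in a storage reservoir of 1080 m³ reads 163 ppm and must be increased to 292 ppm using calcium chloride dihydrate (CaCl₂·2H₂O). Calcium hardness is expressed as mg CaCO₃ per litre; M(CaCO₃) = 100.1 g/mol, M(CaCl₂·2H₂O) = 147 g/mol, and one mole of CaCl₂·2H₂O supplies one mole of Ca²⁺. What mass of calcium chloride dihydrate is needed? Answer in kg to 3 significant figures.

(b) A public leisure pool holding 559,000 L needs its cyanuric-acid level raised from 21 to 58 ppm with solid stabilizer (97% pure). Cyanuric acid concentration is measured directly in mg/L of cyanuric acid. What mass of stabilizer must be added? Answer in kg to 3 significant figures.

(a) 205 kg; (b) 21.3 kg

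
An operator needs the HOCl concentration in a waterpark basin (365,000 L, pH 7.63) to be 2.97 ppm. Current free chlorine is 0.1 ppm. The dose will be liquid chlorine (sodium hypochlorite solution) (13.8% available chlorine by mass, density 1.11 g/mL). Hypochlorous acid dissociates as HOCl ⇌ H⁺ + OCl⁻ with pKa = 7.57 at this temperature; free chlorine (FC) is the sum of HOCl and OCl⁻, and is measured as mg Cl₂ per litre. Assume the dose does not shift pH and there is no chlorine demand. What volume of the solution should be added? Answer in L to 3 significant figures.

15.0 L

[OCl⁻]/[HOCl] = 10^(pH − pKa) = 10^(7.63 − 7.57) = 1.148; fraction as HOCl = 1/(1 + 1.148) = 0.4655.
Free chlorine required for 2.97 ppm HOCl: 2.97 / 0.4655 = 6.38 ppm.
FC to add: 6.38 − 0.1 = 6.28 mg/L as Cl₂.
Cl₂ equivalent: 6.28 mg/L × 365,000 L = 2292 g.
Product at 13.8% available Cl: 2292 / 0.138 = 16,610 g.
Volume: 16,610 g ÷ 1.11 g/mL = 14,960 mL.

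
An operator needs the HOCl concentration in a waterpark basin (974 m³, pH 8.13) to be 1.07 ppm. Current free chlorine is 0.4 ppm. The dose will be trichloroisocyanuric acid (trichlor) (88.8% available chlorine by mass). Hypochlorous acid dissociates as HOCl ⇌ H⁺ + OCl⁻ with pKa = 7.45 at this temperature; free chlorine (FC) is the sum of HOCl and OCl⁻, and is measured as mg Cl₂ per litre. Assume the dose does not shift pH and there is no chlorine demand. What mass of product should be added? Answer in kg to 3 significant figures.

Volume: 974 m³ = 974,000 L.
[OCl⁻]/[HOCl] = 10^(pH − pKa) = 10^(8.13 − 7.45) = 4.786; fraction as HOCl = 1/(1 + 4.786) = 0.1728.
Free chlorine required for 1.07 ppm HOCl: 1.07 / 0.1728 = 6.191 ppm.
FC to add: 6.191 − 0.4 = 5.791 mg/L as Cl₂.
Cl₂ equivalent: 5.791 mg/L × 974,000 L = 5641 g.
Product at 88.8% available Cl: 5641 / 0.888 = 6352 g.

6.35 kg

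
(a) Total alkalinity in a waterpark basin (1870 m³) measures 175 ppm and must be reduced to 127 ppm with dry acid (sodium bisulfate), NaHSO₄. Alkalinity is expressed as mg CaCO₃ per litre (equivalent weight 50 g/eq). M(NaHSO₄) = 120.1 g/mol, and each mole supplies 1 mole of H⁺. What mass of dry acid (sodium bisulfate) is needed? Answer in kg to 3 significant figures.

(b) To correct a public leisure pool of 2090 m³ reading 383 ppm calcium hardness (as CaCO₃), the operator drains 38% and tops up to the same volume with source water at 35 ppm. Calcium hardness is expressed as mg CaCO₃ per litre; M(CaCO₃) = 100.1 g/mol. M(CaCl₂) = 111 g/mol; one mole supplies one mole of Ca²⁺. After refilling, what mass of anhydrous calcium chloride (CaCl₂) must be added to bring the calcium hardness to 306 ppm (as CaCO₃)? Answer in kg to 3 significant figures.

(a) 216 kg; (b) 128 kg

(a) Volume: 1870 m³ = 1,870,000 L.
(a) Alkalinity to neutralize: (175 − 127) = 48 mg/L as CaCO₃ × 1,870,000 L = 89,760 g as CaCO₃.
(a) Equivalents of H⁺ required: 89,760 ÷ 50 g/eq = 1795 eq = 1795 mol NaHSO₄.
(a) Mass of NaHSO₄: 1795 × 120.1 = 215,600 g.

(b) Volume: 2090 m³ = 2,090,000 L.
(b) After draining 38% and refilling: 383 × 0.62 + 35 × 0.38 = 250.76 ppm.
(b) Deficit to target: 306 − 250.76 = 55.24 mg/L.
(b) As CaCO₃: 55.24 mg/L × 2,090,000 L = 115,500 g; ÷ 100.1 = 1153 mol Ca²⁺.
(b) Mass: 1153 × 111 = 128,000 g.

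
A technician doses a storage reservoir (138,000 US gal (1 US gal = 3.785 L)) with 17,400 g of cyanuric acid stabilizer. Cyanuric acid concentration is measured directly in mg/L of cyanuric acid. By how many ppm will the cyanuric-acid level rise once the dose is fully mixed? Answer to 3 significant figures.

Volume: 138,000 US gal × 3.785 L/gal = 522,330 L.
Rise: 17,400 g / 522,330 L × 1000 = 33.31 mg/L.

33.3 ppm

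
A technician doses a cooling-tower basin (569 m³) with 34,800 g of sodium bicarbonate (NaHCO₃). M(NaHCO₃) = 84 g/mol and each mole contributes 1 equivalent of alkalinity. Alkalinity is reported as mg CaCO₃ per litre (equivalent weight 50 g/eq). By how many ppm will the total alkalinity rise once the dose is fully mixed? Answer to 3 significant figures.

36.4 ppm

Volume: 569 m³ = 569,000 L.
Moles of NaHCO₃: 34,800 g ÷ 84 g/mol = 414.3 mol → 414.3 eq of alkalinity.
As CaCO₃: 414.3 eq × 50 g/eq = 20,710 g.
Rise: 20,710 g / 569,000 L × 1000 = 36.4 mg/L.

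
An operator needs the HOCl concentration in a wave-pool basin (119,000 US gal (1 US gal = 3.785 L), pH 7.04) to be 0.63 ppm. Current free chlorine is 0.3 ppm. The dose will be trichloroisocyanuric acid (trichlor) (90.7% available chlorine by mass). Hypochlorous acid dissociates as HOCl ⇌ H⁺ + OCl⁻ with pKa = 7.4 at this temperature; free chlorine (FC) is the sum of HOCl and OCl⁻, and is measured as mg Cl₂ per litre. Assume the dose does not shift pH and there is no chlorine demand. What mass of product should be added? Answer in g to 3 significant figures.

300 g

Volume: 119,000 US gal × 3.785 L/gal = 450,415 L.
[OCl⁻]/[HOCl] = 10^(pH − pKa) = 10^(7.04 − 7.4) = 0.4365; fraction as HOCl = 1/(1 + 0.4365) = 0.6961.
Free chlorine required for 0.63 ppm HOCl: 0.63 / 0.6961 = 0.905 ppm.
FC to add: 0.905 − 0.3 = 0.605 mg/L as Cl₂.
Cl₂ equivalent: 0.605 mg/L × 450,415 L = 272.5 g.
Product at 90.7% available Cl: 272.5 / 0.907 = 300.4 g.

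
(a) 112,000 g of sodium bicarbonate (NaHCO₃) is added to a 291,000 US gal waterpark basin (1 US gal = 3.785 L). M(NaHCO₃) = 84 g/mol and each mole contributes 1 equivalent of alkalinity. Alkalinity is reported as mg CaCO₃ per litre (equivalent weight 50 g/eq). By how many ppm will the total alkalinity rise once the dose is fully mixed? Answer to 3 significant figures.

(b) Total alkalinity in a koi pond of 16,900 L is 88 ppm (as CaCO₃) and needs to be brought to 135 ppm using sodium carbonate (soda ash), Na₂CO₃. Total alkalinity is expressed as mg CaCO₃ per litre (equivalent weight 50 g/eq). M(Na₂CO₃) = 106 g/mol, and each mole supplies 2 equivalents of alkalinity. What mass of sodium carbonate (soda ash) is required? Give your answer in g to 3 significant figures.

(a) Volume: 291,000 US gal × 3.785 L/gal = 1,101,435 L.
(a) Moles of NaHCO₃: 112,000 g ÷ 84 g/mol = 1333 mol → 1333 eq of alkalinity.
(a) As CaCO₃: 1333 eq × 50 g/eq = 66,670 g.
(a) Rise: 66,670 g / 1,101,435 L × 1000 = 60.53 mg/L.

(b) Alkalinity to add: (135 − 88) = 47 mg/L as CaCO₃ × 16,900 L = 794.3 g as CaCO₃.
(b) Equivalents: 794.3 g ÷ 50 g/eq = 15.89 eq.
(b) Each mole of Na₂CO₃ supplies 2 eq, so 15.89 / 2 = 7.943 mol.
(b) Mass: 7.943 mol × 106 g/mol = 842 g.

(a) 60.5 ppm; (b) 842 g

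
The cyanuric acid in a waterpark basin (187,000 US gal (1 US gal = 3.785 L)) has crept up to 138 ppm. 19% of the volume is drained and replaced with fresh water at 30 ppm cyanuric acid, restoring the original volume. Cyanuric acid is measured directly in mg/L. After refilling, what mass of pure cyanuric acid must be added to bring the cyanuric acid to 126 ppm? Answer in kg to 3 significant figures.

Volume: 187,000 US gal × 3.785 L/gal = 707,795 L.
After draining 19% and refilling: 138 × 0.81 + 30 × 0.19 = 117.48 ppm.
Deficit to target: 126 − 117.48 = 8.52 mg/L.
Mass: 8.52 mg/L × 707,795 L = 6030 g cyanuric acid.

6.03 kg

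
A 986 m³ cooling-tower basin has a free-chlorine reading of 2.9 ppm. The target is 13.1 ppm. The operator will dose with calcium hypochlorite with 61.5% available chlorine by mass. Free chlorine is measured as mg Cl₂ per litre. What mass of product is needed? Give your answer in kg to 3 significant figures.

16.4 kg

Volume: 986 m³ = 986,000 L.
Chlorine deficit: 13.1 − 2.9 = 10.2 ppm = 10.2 mg/L as Cl₂.
Cl₂ equivalent needed: 10.2 mg/L × 986,000 L = 10,060,000 mg = 10,060 g.
Product at 61.5% available chlorine: 10,060 / 0.615 = 16,350 g.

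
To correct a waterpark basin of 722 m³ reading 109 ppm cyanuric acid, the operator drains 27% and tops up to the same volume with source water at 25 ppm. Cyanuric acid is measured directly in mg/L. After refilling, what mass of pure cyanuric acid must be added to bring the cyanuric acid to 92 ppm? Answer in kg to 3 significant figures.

4.10 kg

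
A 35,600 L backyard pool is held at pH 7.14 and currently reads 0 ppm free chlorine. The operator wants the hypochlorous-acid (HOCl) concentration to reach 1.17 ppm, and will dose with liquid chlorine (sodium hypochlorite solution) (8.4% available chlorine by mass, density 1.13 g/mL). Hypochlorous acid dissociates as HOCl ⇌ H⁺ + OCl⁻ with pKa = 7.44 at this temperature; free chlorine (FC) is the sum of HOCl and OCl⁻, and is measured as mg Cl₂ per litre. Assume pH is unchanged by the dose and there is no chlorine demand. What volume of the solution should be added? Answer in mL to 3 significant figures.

659 mL

[OCl⁻]/[HOCl] = 10^(pH − pKa) = 10^(7.14 − 7.44) = 0.5012; fraction as HOCl = 1/(1 + 0.5012) = 0.6661.
Free chlorine required for 1.17 ppm HOCl: 1.17 / 0.6661 = 1.756 ppm.
FC to add: 1.756 − 0 = 1.756 mg/L as Cl₂.
Cl₂ equivalent: 1.756 mg/L × 35,600 L = 62.53 g.
Product at 8.4% available Cl: 62.53 / 0.084 = 744.4 g.
Volume: 744.4 g ÷ 1.13 g/mL = 658.7 mL.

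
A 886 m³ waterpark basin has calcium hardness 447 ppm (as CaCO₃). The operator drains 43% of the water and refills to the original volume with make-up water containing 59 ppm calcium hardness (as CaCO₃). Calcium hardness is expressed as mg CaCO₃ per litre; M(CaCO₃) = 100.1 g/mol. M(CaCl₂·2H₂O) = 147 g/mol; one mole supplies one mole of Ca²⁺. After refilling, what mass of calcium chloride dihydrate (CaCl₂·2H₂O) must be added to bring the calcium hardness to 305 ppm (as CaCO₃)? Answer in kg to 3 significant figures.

32.3 kg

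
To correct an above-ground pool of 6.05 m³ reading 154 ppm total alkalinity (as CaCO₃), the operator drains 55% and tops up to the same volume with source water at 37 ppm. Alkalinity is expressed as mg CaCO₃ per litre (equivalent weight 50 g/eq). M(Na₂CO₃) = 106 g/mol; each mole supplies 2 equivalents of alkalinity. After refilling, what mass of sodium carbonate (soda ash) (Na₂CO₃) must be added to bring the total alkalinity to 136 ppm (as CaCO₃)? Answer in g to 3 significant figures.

297 g

Volume: 6.05 m³ = 6,050 L.
After draining 55% and refilling: 154 × 0.45 + 37 × 0.55 = 89.65 ppm.
Deficit to target: 136 − 89.65 = 46.35 mg/L.
As CaCO₃: 46.35 mg/L × 6,050 L = 280.4 g; ÷ 50 g/eq ÷ 2 = 2.804 mol Na₂CO₃.
Mass: 2.804 × 106 = 297.2 g.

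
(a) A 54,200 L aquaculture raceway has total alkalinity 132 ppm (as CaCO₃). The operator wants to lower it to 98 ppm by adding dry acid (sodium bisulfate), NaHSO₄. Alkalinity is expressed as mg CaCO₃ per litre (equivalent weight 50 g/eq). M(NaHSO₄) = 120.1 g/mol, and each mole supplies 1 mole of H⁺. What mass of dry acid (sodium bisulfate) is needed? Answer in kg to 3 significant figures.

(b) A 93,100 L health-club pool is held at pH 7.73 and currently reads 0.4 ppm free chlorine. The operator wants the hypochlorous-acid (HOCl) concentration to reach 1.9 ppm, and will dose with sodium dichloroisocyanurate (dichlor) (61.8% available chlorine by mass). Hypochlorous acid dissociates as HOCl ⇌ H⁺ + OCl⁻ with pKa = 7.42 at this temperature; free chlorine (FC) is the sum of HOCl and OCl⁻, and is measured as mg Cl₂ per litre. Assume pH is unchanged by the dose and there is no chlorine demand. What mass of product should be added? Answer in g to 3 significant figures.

(a) 4.43 kg; (b) 810 g

(a) Alkalinity to neutralize: (132 − 98) = 34 mg/L as CaCO₃ × 54,200 L = 1843 g as CaCO₃.
(a) Equivalents of H⁺ required: 1843 ÷ 50 g/eq = 36.86 eq = 36.86 mol NaHSO₄.
(a) Mass of NaHSO₄: 36.86 × 120.1 = 4426 g.

(b) [OCl⁻]/[HOCl] = 10^(pH − pKa) = 10^(7.73 − 7.42) = 2.042; fraction as HOCl = 1/(1 + 2.042) = 0.3288.
(b) Free chlorine required for 1.9 ppm HOCl: 1.9 / 0.3288 = 5.779 ppm.
(b) FC to add: 5.779 − 0.4 = 5.379 mg/L as Cl₂.
(b) Cl₂ equivalent: 5.379 mg/L × 93,100 L = 500.8 g.
(b) Product at 61.8% available Cl: 500.8 / 0.618 = 810.4 g.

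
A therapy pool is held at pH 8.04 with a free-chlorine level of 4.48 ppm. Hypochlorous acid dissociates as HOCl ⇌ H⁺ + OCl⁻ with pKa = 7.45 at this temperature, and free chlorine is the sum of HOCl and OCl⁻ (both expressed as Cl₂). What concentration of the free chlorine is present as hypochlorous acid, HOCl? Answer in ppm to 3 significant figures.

0.916 ppm

[OCl⁻]/[HOCl] = 10^(pH − pKa) = 10^(8.04 − 7.45) = 10^0.59 = 3.89.
Fraction as HOCl = 1 / (1 + 3.89) = 0.2045.
HOCl = 0.2045 × 4.48 ppm = 0.9161 ppm.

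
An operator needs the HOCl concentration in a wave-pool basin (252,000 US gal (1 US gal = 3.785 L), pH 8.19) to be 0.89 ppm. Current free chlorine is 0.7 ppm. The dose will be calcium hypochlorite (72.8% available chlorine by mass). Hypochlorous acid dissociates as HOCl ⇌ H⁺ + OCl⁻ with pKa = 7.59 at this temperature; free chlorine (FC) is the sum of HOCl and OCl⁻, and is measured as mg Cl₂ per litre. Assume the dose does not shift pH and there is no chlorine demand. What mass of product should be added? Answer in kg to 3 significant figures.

4.89 kg

Volume: 252,000 US gal × 3.785 L/gal = 953,820 L.
[OCl⁻]/[HOCl] = 10^(pH − pKa) = 10^(8.19 − 7.59) = 3.981; fraction as HOCl = 1/(1 + 3.981) = 0.2008.
Free chlorine required for 0.89 ppm HOCl: 0.89 / 0.2008 = 4.433 ppm.
FC to add: 4.433 − 0.7 = 3.733 mg/L as Cl₂.
Cl₂ equivalent: 3.733 mg/L × 953,820 L = 3561 g.
Product at 72.8% available Cl: 3561 / 0.728 = 4891 g.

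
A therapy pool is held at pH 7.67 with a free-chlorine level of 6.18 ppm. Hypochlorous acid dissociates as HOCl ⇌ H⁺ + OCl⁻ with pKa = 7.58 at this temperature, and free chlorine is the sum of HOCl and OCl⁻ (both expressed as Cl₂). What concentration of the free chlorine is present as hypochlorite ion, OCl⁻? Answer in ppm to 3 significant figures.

3.41 ppm

[OCl⁻]/[HOCl] = 10^(pH − pKa) = 10^(7.67 − 7.58) = 10^0.09 = 1.23.
Fraction as HOCl = 1 / (1 + 1.23) = 0.4484.
OCl⁻ = (1 − 0.4484) × 6.18 ppm = 3.409 ppm.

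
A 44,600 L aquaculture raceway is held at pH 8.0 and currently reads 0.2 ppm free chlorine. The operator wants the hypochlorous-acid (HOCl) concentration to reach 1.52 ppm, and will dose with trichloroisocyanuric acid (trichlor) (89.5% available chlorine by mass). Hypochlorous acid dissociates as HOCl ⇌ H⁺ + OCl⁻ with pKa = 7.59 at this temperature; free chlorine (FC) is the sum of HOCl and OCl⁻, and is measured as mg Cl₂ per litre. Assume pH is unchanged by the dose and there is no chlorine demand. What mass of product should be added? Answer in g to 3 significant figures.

260 g

[OCl⁻]/[HOCl] = 10^(pH − pKa) = 10^(8.0 − 7.59) = 2.57; fraction as HOCl = 1/(1 + 2.57) = 0.2801.
Free chlorine required for 1.52 ppm HOCl: 1.52 / 0.2801 = 5.427 ppm.
FC to add: 5.427 − 0.2 = 5.227 mg/L as Cl₂.
Cl₂ equivalent: 5.227 mg/L × 44,600 L = 233.1 g.
Product at 89.5% available Cl: 233.1 / 0.895 = 260.5 g.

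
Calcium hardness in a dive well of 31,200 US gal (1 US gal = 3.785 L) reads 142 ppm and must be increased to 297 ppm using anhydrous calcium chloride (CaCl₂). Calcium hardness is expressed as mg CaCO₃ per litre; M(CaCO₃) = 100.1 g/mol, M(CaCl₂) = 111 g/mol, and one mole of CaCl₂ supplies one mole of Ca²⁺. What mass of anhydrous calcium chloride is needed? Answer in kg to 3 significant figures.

Volume: 31,200 US gal × 3.785 L/gal = 118,092 L.
Hardness to add: (297 − 142) = 155 mg/L as CaCO₃ × 118,092 L = 18,300 g as CaCO₃.
Moles of Ca²⁺ (1 mol Ca²⁺ ≡ 1 mol CaCO₃): 18,300 / 100.1 g/mol = 182.9 mol.
Mass of CaCl₂: 182.9 × 111 = 20,300 g.

20.3 kg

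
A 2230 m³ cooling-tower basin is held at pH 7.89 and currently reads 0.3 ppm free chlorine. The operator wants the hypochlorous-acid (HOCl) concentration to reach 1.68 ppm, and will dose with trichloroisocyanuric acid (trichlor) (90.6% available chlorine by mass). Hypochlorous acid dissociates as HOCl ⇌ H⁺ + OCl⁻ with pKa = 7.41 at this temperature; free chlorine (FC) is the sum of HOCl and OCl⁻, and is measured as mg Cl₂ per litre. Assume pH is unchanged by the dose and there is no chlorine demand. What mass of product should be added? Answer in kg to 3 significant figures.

Volume: 2230 m³ = 2,230,000 L.
[OCl⁻]/[HOCl] = 10^(pH − pKa) = 10^(7.89 − 7.41) = 3.02; fraction as HOCl = 1/(1 + 3.02) = 0.2488.
Free chlorine required for 1.68 ppm HOCl: 1.68 / 0.2488 = 6.754 ppm.
FC to add: 6.754 − 0.3 = 6.454 mg/L as Cl₂.
Cl₂ equivalent: 6.454 mg/L × 2,230,000 L = 14,390 g.
Product at 90.6% available Cl: 14,390 / 0.906 = 15,880 g.

15.9 kg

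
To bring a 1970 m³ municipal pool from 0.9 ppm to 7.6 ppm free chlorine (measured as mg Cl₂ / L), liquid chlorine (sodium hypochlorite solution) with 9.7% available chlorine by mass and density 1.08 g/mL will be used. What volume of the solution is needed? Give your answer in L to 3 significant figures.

Volume: 1970 m³ = 1,970,000 L.
Chlorine deficit: 7.6 − 0.9 = 6.7 ppm = 6.7 mg/L as Cl₂.
Cl₂ equivalent needed: 6.7 mg/L × 1,970,000 L = 13,200,000 mg = 13,200 g.
Product at 9.7% available chlorine: 13,200 / 0.097 = 136,100 g.
Volume at density 1.08 g/mL: 136,100 g ÷ 1.08 g/mL = 126,000 mL.

126 L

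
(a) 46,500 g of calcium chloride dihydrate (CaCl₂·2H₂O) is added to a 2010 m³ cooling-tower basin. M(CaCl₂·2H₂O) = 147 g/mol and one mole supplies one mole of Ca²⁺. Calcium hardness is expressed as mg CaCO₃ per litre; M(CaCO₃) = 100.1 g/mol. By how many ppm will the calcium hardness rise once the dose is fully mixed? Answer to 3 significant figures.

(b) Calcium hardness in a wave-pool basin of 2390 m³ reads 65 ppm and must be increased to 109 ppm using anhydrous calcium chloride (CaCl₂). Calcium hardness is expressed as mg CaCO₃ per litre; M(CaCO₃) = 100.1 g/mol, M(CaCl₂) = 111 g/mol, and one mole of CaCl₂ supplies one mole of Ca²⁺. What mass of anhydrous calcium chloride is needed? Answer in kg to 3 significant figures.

(a) Volume: 2010 m³ = 2,010,000 L.
(a) Moles of Ca²⁺: 46,500 g ÷ 147 g/mol = 316.3 mol.
(a) As CaCO₃: 316.3 mol × 100.1 g/mol = 31,660 g.
(a) Rise: 31,660 g / 2,010,000 L × 1000 = 15.75 mg/L.

(b) Volume: 2390 m³ = 2,390,000 L.
(b) Hardness to add: (109 − 65) = 44 mg/L as CaCO₃ × 2,390,000 L = 105,200 g as CaCO₃.
(b) Moles of Ca²⁺ (1 mol Ca²⁺ ≡ 1 mol CaCO₃): 105,200 / 100.1 g/mol = 1051 mol.
(b) Mass of CaCl₂: 1051 × 111 = 116,600 g.

(a) 15.8 ppm; (b) 117 kg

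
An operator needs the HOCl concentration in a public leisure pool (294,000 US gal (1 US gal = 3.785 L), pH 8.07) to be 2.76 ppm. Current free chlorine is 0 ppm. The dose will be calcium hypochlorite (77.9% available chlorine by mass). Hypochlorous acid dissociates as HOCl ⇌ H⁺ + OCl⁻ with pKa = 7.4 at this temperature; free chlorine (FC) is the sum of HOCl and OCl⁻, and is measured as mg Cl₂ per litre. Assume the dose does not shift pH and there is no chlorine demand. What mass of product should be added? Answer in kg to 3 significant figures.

Volume: 294,000 US gal × 3.785 L/gal = 1,112,790 L.
[OCl⁻]/[HOCl] = 10^(pH − pKa) = 10^(8.07 − 7.4) = 4.677; fraction as HOCl = 1/(1 + 4.677) = 0.1761.
Free chlorine required for 2.76 ppm HOCl: 2.76 / 0.1761 = 15.67 ppm.
FC to add: 15.67 − 0 = 15.67 mg/L as Cl₂.
Cl₂ equivalent: 15.67 mg/L × 1,112,790 L = 17,440 g.
Product at 77.9% available Cl: 17,440 / 0.779 = 22,380 g.

22.4 kg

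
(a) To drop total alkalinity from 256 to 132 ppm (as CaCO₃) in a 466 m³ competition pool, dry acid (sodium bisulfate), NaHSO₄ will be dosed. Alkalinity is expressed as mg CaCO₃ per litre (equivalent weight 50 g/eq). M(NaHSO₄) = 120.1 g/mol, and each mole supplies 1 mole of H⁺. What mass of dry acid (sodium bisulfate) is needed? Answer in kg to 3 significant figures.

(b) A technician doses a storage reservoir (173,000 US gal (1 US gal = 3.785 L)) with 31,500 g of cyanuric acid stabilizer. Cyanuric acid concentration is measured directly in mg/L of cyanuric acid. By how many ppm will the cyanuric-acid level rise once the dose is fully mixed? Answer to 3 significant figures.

(a) Volume: 466 m³ = 466,000 L.
(a) Alkalinity to neutralize: (256 − 132) = 124 mg/L as CaCO₃ × 466,000 L = 57,780 g as CaCO₃.
(a) Equivalents of H⁺ required: 57,780 ÷ 50 g/eq = 1156 eq = 1156 mol NaHSO₄.
(a) Mass of NaHSO₄: 1156 × 120.1 = 138,800 g.

(b) Volume: 173,000 US gal × 3.785 L/gal = 654,805 L.
(b) Rise: 31,500 g / 654,805 L × 1000 = 48.11 mg/L.

(a) 139 kg; (b) 48.1 ppm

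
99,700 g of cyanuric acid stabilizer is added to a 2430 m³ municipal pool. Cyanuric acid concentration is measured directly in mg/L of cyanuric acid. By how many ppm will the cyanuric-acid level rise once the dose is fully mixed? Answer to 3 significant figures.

Volume: 2430 m³ = 2,430,000 L.
Rise: 99,700 g / 2,430,000 L × 1000 = 41.03 mg/L.

41.0 ppm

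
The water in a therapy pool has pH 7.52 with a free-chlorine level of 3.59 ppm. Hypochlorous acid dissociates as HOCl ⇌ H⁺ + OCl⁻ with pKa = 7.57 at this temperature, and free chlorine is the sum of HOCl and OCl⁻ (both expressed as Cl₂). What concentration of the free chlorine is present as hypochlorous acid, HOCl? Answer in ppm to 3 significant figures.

1.90 ppm

[OCl⁻]/[HOCl] = 10^(pH − pKa) = 10^(7.52 − 7.57) = 10^-0.05 = 0.8913.
Fraction as HOCl = 1 / (1 + 0.8913) = 0.5288.
HOCl = 0.5288 × 3.59 ppm = 1.898 ppm.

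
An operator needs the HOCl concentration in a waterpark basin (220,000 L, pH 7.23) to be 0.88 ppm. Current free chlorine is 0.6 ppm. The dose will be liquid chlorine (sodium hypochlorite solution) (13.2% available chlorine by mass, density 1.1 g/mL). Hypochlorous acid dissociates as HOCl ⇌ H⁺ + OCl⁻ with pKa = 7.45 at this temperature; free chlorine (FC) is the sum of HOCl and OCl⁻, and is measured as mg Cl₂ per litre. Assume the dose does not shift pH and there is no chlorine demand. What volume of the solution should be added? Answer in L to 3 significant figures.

1.23 L

[OCl⁻]/[HOCl] = 10^(pH − pKa) = 10^(7.23 − 7.45) = 0.6026; fraction as HOCl = 1/(1 + 0.6026) = 0.624.
Free chlorine required for 0.88 ppm HOCl: 0.88 / 0.624 = 1.41 ppm.
FC to add: 1.41 − 0.6 = 0.8103 mg/L as Cl₂.
Cl₂ equivalent: 0.8103 mg/L × 220,000 L = 178.3 g.
Product at 13.2% available Cl: 178.3 / 0.132 = 1350 g.
Volume: 1350 g ÷ 1.1 g/mL = 1228 mL.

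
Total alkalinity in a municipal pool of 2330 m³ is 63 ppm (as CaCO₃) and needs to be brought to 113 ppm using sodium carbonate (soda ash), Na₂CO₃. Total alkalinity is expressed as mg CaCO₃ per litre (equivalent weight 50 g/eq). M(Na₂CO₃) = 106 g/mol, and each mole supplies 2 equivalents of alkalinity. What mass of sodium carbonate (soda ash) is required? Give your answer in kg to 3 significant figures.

Volume: 2330 m³ = 2,330,000 L.
Alkalinity to add: (113 − 63) = 50 mg/L as CaCO₃ × 2,330,000 L = 116,500 g as CaCO₃.
Equivalents: 116,500 g ÷ 50 g/eq = 2330 eq.
Each mole of Na₂CO₃ supplies 2 eq, so 2330 / 2 = 1165 mol.
Mass: 1165 mol × 106 g/mol = 123,500 g.

123 kg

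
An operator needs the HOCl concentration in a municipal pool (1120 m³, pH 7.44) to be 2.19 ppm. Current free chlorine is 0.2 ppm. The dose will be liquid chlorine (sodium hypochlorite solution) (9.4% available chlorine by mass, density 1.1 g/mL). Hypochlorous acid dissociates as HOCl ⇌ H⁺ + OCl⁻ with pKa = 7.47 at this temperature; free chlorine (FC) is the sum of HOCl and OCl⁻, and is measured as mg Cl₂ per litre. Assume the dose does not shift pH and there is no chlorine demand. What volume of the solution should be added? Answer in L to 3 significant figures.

43.7 L

Volume: 1120 m³ = 1,120,000 L.
[OCl⁻]/[HOCl] = 10^(pH − pKa) = 10^(7.44 − 7.47) = 0.9333; fraction as HOCl = 1/(1 + 0.9333) = 0.5173.
Free chlorine required for 2.19 ppm HOCl: 2.19 / 0.5173 = 4.234 ppm.
FC to add: 4.234 − 0.2 = 4.034 mg/L as Cl₂.
Cl₂ equivalent: 4.034 mg/L × 1,120,000 L = 4518 g.
Product at 9.4% available Cl: 4518 / 0.094 = 48,060 g.
Volume: 48,060 g ÷ 1.1 g/mL = 43,690 mL.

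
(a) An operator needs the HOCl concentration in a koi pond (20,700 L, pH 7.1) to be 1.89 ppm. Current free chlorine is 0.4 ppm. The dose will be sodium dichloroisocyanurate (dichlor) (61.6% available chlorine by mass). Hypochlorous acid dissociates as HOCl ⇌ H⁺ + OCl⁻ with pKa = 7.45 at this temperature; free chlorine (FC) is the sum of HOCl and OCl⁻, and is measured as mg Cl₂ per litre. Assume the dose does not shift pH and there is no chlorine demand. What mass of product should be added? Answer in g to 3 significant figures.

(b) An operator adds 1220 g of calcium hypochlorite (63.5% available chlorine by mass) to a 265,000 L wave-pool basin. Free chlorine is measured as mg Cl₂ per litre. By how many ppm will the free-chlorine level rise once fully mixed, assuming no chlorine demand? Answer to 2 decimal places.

(a) [OCl⁻]/[HOCl] = 10^(pH − pKa) = 10^(7.1 − 7.45) = 0.4467; fraction as HOCl = 1/(1 + 0.4467) = 0.6912.
(a) Free chlorine required for 1.89 ppm HOCl: 1.89 / 0.6912 = 2.734 ppm.
(a) FC to add: 2.734 − 0.4 = 2.334 mg/L as Cl₂.
(a) Cl₂ equivalent: 2.334 mg/L × 20,700 L = 48.32 g.
(a) Product at 61.6% available Cl: 48.32 / 0.616 = 78.44 g.

(b) Available chlorine delivered: 1220 g × 0.635 = 774.7 g as Cl₂.
(b) Concentration rise: 774.7 g / 265,000 L = 2.923 mg/L = 2.92 ppm.

(a) 78.4 g; (b) 2.92 ppm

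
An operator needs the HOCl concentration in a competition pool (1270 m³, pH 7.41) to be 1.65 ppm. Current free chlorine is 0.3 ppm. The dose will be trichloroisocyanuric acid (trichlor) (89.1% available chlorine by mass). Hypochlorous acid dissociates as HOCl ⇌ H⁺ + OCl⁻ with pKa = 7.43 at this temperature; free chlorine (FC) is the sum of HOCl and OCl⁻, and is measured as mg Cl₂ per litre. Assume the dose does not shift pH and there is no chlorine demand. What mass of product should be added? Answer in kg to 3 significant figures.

4.17 kg

Volume: 1270 m³ = 1,270,000 L.
[OCl⁻]/[HOCl] = 10^(pH − pKa) = 10^(7.41 − 7.43) = 0.955; fraction as HOCl = 1/(1 + 0.955) = 0.5115.
Free chlorine required for 1.65 ppm HOCl: 1.65 / 0.5115 = 3.226 ppm.
FC to add: 3.226 − 0.3 = 2.926 mg/L as Cl₂.
Cl₂ equivalent: 2.926 mg/L × 1,270,000 L = 3716 g.
Product at 89.1% available Cl: 3716 / 0.891 = 4170 g.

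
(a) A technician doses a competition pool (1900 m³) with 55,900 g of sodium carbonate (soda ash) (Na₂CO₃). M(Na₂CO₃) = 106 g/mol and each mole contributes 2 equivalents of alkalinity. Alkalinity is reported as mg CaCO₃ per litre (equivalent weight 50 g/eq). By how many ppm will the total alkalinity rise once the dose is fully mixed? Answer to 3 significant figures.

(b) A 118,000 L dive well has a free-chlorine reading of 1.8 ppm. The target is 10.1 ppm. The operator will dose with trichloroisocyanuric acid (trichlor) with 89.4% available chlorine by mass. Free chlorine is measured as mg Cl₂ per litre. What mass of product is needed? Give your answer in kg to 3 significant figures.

(a) 27.8 ppm; (b) 1.10 kg

(a) Volume: 1900 m³ = 1,900,000 L.
(a) Moles of Na₂CO₃: 55,900 g ÷ 106 g/mol = 527.4 mol → 1055 eq of alkalinity.
(a) As CaCO₃: 1055 eq × 50 g/eq = 52,740 g.
(a) Rise: 52,740 g / 1,900,000 L × 1000 = 27.76 mg/L.

(b) Chlorine deficit: 10.1 − 1.8 = 8.3 ppm = 8.3 mg/L as Cl₂.
(b) Cl₂ equivalent needed: 8.3 mg/L × 118,000 L = 979,400 mg = 979.4 g.
(b) Product at 89.4% available chlorine: 979.4 / 0.894 = 1096 g.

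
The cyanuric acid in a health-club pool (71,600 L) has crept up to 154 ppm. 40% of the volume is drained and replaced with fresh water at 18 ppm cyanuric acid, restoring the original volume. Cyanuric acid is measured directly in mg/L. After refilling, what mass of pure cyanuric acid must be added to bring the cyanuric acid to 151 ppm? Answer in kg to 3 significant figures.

3.68 kg

After draining 40% and refilling: 154 × 0.60 + 18 × 0.40 = 99.6 ppm.
Deficit to target: 151 − 99.6 = 51.4 mg/L.
Mass: 51.4 mg/L × 71,600 L = 3680 g cyanuric acid.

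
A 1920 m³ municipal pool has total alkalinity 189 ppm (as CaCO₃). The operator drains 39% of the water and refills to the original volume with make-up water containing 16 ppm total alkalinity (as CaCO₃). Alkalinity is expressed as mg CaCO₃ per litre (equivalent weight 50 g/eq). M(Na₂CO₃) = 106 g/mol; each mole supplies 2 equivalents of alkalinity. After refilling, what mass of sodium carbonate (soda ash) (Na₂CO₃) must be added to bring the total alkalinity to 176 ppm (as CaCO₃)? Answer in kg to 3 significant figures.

111 kg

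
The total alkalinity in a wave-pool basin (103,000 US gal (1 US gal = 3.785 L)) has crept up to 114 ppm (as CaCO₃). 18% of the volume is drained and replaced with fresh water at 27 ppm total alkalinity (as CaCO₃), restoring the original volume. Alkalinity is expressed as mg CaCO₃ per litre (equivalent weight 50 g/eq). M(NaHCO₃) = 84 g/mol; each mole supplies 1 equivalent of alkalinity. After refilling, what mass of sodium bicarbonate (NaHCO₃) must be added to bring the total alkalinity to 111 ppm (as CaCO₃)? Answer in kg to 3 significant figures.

8.29 kg

Volume: 103,000 US gal × 3.785 L/gal = 389,855 L.
After draining 18% and refilling: 114 × 0.82 + 27 × 0.18 = 98.34 ppm.
Deficit to target: 111 − 98.34 = 12.66 mg/L.
As CaCO₃: 12.66 mg/L × 389,855 L = 4936 g; ÷ 50 g/eq ÷ 1 = 98.71 mol NaHCO₃.
Mass: 98.71 × 84 = 8292 g.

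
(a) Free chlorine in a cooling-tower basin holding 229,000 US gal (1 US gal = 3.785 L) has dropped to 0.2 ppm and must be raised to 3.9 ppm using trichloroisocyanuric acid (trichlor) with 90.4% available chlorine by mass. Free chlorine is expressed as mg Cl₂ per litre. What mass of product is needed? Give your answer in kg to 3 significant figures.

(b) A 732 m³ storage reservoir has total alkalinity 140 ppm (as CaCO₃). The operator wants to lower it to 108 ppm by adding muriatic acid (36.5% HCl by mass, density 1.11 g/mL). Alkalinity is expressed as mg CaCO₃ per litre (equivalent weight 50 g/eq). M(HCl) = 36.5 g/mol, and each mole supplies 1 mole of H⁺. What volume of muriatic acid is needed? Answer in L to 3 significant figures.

(a) 3.55 kg; (b) 42.2 L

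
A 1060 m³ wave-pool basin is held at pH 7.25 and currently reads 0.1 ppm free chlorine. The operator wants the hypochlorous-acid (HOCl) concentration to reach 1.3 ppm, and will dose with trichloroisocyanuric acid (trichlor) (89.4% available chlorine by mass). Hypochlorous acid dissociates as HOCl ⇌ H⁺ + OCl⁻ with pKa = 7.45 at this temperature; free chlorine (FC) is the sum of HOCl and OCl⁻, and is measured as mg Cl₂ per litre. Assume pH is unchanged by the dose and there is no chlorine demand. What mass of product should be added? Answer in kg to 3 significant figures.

2.40 kg

Volume: 1060 m³ = 1,060,000 L.
[OCl⁻]/[HOCl] = 10^(pH − pKa) = 10^(7.25 − 7.45) = 0.631; fraction as HOCl = 1/(1 + 0.631) = 0.6131.
Free chlorine required for 1.3 ppm HOCl: 1.3 / 0.6131 = 2.12 ppm.
FC to add: 2.12 − 0.1 = 2.02 mg/L as Cl₂.
Cl₂ equivalent: 2.02 mg/L × 1,060,000 L = 2141 g.
Product at 89.4% available Cl: 2141 / 0.894 = 2395 g.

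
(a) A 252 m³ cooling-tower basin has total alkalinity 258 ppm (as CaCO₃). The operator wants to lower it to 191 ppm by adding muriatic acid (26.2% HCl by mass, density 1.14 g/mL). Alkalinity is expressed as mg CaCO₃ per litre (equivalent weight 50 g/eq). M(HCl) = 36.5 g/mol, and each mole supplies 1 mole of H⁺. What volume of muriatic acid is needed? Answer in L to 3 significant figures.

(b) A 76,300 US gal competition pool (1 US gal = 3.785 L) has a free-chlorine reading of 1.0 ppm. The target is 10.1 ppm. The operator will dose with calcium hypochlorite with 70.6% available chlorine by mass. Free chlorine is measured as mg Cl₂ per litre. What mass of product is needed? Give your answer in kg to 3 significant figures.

(a) Volume: 252 m³ = 252,000 L.
(a) Alkalinity to neutralize: (258 − 191) = 67 mg/L as CaCO₃ × 252,000 L = 16,880 g as CaCO₃.
(a) Equivalents of H⁺ required: 16,880 ÷ 50 g/eq = 337.7 eq = 337.7 mol HCl.
(a) Mass of HCl: 337.7 × 36.5 = 12,330 g.
(a) Mass of 26.2% solution: 12,330 / 0.262 = 47,040 g.
(a) Volume: 47,040 g ÷ 1.14 g/mL = 41,270 mL.

(b) Volume: 76,300 US gal × 3.785 L/gal = 288,796 L.
(b) Chlorine deficit: 10.1 − 1.0 = 9.1 ppm = 9.1 mg/L as Cl₂.
(b) Cl₂ equivalent needed: 9.1 mg/L × 288,796 L = 2,628,000 mg = 2628 g.
(b) Product at 70.6% available chlorine: 2628 / 0.706 = 3722 g.

(a) 41.3 L; (b) 3.72 kg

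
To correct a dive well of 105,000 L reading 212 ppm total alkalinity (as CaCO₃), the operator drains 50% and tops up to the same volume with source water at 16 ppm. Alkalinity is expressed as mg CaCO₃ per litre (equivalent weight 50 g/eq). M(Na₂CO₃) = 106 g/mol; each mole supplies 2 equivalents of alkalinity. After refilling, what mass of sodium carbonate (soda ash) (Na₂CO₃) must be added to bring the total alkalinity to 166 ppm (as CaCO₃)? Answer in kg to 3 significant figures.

5.79 kg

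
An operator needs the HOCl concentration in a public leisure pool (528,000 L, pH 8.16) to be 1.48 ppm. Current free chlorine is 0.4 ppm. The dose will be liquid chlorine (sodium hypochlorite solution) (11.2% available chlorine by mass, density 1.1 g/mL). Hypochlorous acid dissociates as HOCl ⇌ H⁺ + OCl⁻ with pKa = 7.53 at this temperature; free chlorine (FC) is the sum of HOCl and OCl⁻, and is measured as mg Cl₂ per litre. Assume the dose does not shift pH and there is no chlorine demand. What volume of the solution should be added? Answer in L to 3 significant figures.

[OCl⁻]/[HOCl] = 10^(pH − pKa) = 10^(8.16 − 7.53) = 4.266; fraction as HOCl = 1/(1 + 4.266) = 0.1899.
Free chlorine required for 1.48 ppm HOCl: 1.48 / 0.1899 = 7.793 ppm.
FC to add: 7.793 − 0.4 = 7.393 mg/L as Cl₂.
Cl₂ equivalent: 7.393 mg/L × 528,000 L = 3904 g.
Product at 11.2% available Cl: 3904 / 0.112 = 34,850 g.
Volume: 34,850 g ÷ 1.1 g/mL = 31,690 mL.

31.7 L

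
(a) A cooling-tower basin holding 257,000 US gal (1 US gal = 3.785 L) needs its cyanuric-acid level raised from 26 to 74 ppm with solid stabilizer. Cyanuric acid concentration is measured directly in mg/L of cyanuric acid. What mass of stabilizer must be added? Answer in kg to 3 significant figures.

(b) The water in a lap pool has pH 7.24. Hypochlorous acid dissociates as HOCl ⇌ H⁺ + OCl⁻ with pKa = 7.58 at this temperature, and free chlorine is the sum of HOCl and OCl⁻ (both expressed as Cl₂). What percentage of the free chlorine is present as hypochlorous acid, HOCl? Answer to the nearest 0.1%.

(a) Volume: 257,000 US gal × 3.785 L/gal = 972,745 L.
(a) CYA to add: (74 − 26) = 48 mg/L × 972,745 L = 46,690 g cyanuric acid.

(b) [OCl⁻]/[HOCl] = 10^(pH − pKa) = 10^(7.24 − 7.58) = 10^-0.34 = 0.4571.
(b) Fraction as HOCl = 1 / (1 + 0.4571) = 0.6863.

(a) 46.7 kg; (b) 68.6%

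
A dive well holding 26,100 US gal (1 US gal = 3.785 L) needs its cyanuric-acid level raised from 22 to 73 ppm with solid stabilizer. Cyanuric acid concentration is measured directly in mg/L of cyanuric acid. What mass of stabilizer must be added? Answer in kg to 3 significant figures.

5.04 kg

Volume: 26,100 US gal × 3.785 L/gal = 98,788 L.
CYA to add: (73 − 22) = 51 mg/L × 98,788 L = 5038 g cyanuric acid.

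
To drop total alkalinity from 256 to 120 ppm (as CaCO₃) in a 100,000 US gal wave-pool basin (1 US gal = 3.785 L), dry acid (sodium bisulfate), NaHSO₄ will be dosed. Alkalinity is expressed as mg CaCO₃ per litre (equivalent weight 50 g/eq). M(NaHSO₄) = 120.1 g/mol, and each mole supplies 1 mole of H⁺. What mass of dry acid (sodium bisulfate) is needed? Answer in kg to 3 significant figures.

124 kg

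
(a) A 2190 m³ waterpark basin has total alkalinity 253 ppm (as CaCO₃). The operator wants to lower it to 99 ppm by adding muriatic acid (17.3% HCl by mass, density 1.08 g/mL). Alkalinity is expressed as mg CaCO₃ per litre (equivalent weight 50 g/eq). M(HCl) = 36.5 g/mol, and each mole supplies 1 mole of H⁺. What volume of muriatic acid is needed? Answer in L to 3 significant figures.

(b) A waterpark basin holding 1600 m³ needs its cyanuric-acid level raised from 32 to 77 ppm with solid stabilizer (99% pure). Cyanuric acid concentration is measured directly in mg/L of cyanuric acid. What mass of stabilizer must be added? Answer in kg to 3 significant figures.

(a) 1,320 L; (b) 72.7 kg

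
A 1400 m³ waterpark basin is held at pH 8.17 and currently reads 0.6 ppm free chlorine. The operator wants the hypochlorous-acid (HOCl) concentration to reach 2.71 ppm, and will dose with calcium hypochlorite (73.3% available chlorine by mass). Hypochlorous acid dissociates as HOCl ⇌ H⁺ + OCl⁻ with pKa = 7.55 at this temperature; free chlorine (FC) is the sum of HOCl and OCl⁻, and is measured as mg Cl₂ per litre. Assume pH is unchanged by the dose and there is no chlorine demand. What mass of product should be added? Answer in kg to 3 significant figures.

25.6 kg

Volume: 1400 m³ = 1,400,000 L.
[OCl⁻]/[HOCl] = 10^(pH − pKa) = 10^(8.17 − 7.55) = 4.169; fraction as HOCl = 1/(1 + 4.169) = 0.1935.
Free chlorine required for 2.71 ppm HOCl: 2.71 / 0.1935 = 14.01 ppm.
FC to add: 14.01 − 0.6 = 13.41 mg/L as Cl₂.
Cl₂ equivalent: 13.41 mg/L × 1,400,000 L = 18,770 g.
Product at 73.3% available Cl: 18,770 / 0.733 = 25,610 g.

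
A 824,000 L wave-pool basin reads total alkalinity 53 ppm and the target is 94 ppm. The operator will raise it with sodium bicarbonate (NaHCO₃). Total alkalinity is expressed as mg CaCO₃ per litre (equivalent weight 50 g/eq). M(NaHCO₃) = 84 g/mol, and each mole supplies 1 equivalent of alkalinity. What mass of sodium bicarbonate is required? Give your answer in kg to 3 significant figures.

56.8 kg

Alkalinity to add: (94 − 53) = 41 mg/L as CaCO₃ × 824,000 L = 33,780 g as CaCO₃.
Equivalents: 33,780 g ÷ 50 g/eq = 675.7 eq.
NaHCO₃ supplies 1 eq per mole → 675.7 mol.
Mass: 675.7 mol × 84 g/mol = 56,760 g.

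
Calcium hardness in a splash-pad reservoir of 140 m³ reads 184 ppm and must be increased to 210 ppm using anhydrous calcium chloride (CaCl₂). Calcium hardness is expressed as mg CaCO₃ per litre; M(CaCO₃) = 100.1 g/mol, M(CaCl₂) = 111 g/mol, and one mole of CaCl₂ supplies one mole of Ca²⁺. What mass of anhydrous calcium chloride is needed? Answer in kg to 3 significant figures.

Volume: 140 m³ = 140,000 L.
Hardness to add: (210 − 184) = 26 mg/L as CaCO₃ × 140,000 L = 3640 g as CaCO₃.
Moles of Ca²⁺ (1 mol Ca²⁺ ≡ 1 mol CaCO₃): 3640 / 100.1 g/mol = 36.36 mol.
Mass of CaCl₂: 36.36 × 111 = 4036 g.

4.04 kg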